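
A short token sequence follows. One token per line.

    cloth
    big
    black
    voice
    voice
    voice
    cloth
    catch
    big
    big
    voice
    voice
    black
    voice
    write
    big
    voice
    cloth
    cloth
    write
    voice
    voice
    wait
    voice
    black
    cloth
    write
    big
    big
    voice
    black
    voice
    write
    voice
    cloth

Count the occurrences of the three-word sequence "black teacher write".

0

Scanning the 33 overlapping trigram windows for "black teacher write":
  (none found)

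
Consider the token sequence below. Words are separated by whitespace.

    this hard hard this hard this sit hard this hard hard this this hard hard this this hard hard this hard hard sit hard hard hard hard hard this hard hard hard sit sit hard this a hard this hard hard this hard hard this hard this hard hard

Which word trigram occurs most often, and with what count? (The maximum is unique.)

"this hard hard", 9 times

Trigram frequencies (highest first):
  this hard hard: 9
  hard this hard: 8
  hard hard this: 7
  hard hard hard: 4
  this hard this: 2
  sit hard this: 2
  … (12 more, each ≤ 2)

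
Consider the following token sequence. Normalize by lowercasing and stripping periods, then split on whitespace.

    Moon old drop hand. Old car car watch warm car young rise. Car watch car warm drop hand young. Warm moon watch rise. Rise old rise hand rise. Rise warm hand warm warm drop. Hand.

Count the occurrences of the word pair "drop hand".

Scanning the 34 overlapping bigram windows for "drop hand":
  position 3–4: drop hand
  position 17–18: drop hand
  position 34–35: drop hand

3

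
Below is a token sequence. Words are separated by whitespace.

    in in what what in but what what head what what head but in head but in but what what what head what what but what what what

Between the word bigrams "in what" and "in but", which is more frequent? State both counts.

"in but" (2 vs 1)

"in what": 1 occurrence
"in but": 2 occurrences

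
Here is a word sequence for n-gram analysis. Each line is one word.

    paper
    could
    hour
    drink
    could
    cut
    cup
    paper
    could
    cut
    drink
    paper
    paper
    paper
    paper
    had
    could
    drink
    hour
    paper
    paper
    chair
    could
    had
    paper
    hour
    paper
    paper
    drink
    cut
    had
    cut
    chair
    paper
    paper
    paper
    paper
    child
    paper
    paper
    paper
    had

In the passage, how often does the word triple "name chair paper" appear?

0

Scanning the 40 overlapping trigram windows for "name chair paper":
  (none found)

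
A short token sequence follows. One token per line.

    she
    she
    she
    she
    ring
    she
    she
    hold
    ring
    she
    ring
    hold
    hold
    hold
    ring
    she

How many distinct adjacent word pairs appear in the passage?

16 tokens → 15 bigram windows in total.
Repeated bigrams (each contributes count−1 duplicates):
  she she: 4
  ring she: 3
  hold hold: 2
  hold ring: 2
  she ring: 2
8 duplicate windows → 15 − 8 = 7 distinct.

7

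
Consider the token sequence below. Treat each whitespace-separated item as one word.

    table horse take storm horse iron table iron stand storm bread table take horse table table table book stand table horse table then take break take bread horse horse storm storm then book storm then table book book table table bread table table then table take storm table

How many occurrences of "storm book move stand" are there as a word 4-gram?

Scanning the 45 overlapping 4-gram windows for "storm book move stand":
  (none found)

0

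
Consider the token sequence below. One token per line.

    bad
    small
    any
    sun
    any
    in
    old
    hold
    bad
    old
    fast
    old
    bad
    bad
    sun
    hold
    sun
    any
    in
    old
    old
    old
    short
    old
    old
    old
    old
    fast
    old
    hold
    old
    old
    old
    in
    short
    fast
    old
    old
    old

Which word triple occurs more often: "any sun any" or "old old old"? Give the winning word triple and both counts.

"old old old" (5 vs 1)

"any sun any": 1 occurrence
"old old old": 5 occurrences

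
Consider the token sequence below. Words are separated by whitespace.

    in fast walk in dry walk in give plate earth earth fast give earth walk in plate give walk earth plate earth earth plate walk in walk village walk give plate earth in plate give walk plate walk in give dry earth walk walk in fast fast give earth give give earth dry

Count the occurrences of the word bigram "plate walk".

Scanning the 52 overlapping bigram windows for "plate walk":
  position 24–25: plate walk
  position 37–38: plate walk

2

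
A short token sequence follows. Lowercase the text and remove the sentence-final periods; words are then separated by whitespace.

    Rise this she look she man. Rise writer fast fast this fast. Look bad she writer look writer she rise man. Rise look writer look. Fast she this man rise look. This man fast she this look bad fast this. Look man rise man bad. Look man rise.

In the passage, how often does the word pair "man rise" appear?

Scanning the 47 overlapping bigram windows for "man rise":
  position 6–7: man rise
  position 21–22: man rise
  position 29–30: man rise
  position 42–43: man rise
  position 47–48: man rise

5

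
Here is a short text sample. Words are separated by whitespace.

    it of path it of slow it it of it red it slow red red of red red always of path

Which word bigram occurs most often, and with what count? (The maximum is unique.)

"it of", 3 times

Bigram frequencies (highest first):
  it of: 3
  of path: 2
  red red: 2
  path it: 1
  of slow: 1
  slow it: 1
  … (10 more, each ≤ 1)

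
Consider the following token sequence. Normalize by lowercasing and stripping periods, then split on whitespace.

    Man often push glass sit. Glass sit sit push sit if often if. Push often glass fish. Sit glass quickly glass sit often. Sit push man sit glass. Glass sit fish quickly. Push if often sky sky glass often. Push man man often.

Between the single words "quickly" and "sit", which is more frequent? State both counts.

"sit" (9 vs 2)

"quickly": 2 occurrences
"sit": 9 occurrences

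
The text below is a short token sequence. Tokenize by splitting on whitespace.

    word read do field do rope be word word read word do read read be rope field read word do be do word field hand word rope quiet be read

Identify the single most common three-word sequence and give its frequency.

"read word do", 2 times

Trigram frequencies (highest first):
  read word do: 2
  word read do: 1
  read do field: 1
  do field do: 1
  field do rope: 1
  do rope be: 1
  … (21 more, each ≤ 1)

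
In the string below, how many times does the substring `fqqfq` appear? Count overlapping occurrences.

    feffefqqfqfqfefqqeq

Sliding a length-5 window over the 19 characters (15 positions):
  position 6–10: fqqfq

1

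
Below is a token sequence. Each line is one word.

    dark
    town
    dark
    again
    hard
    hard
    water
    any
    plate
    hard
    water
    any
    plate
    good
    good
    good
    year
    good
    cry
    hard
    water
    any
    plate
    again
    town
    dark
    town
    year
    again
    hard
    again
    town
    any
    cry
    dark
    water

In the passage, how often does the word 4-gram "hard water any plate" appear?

Scanning the 33 overlapping 4-gram windows for "hard water any plate":
  position 6–9: hard water any plate
  position 10–13: hard water any plate
  position 20–23: hard water any plate

3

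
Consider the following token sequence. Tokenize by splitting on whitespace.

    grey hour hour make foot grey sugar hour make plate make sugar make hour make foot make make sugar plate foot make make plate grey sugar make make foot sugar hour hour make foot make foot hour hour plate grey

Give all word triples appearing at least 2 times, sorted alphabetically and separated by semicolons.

Trigram counts meeting the condition (at least 2 times):
  foot make make: 2
  hour hour make: 2
  hour make foot: 3
  make foot make: 2

foot make make; hour hour make; hour make foot; make foot make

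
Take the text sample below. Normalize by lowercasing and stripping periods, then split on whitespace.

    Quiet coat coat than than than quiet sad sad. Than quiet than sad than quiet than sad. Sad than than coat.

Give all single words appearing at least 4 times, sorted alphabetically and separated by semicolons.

Unigram counts meeting the condition (at least 4 times):
  quiet: 4
  sad: 5
  than: 9

quiet; sad; than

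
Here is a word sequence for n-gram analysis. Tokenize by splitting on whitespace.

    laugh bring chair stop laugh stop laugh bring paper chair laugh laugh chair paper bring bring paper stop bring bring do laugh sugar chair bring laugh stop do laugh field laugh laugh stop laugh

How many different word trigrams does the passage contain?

31

34 tokens → 32 trigram windows in total.
Repeated trigrams (each contributes count−1 duplicates):
  laugh stop laugh: 2
1 duplicate windows → 32 − 1 = 31 distinct.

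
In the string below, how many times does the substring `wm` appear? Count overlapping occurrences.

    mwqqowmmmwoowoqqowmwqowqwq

Sliding a length-2 window over the 26 characters (25 positions):
  position 6–7: wm
  position 18–19: wm

2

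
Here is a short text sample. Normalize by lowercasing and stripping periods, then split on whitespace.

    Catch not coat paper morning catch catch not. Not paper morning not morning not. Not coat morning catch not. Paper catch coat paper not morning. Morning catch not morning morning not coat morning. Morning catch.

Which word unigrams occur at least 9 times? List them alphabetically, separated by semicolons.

morning; not

Unigram counts meeting the condition (at least 9 times):
  morning: 10
  not: 10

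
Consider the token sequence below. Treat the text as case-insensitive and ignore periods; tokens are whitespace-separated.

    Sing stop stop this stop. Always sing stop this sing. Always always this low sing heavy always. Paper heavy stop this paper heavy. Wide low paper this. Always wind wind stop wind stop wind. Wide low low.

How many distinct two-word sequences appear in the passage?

37 tokens → 36 bigram windows in total.
Repeated bigrams (each contributes count−1 duplicates):
  stop this: 3
  paper heavy: 2
  sing stop: 2
  stop wind: 2
  wide low: 2
  wind stop: 2
7 duplicate windows → 36 − 7 = 29 distinct.

29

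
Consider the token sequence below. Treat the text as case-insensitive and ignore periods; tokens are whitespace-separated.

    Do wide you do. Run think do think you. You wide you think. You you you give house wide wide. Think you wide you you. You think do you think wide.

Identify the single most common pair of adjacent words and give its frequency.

Bigram frequencies (highest first):
  you you: 5
  wide you: 3
  think you: 3
  you think: 3
  think do: 2
  you wide: 2
  … (12 more, each ≤ 1)

"you you", 5 times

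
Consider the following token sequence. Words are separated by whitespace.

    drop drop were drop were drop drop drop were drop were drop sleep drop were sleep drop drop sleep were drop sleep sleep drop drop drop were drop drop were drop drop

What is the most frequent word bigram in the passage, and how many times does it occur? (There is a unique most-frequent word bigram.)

"drop drop", 8 times

Bigram frequencies (highest first):
  drop drop: 8
  drop were: 7
  were drop: 7
  drop sleep: 3
  sleep drop: 3
  were sleep: 1
  … (2 more, each ≤ 1)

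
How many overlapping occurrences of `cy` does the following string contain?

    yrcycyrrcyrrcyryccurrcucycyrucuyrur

Sliding a length-2 window over the 35 characters (34 positions):
  position 3–4: cy
  position 5–6: cy
  position 9–10: cy
  position 13–14: cy
  position 24–25: cy
  position 26–27: cy

6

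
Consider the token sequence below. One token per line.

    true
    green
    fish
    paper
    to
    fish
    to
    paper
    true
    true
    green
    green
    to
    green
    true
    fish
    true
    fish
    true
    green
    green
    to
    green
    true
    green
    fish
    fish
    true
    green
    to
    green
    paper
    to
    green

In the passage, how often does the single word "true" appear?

Scanning the 34 tokens for "true":
  position 1: true
  position 9: true
  position 10: true
  position 15: true
  position 17: true
  position 19: true
  position 24: true
  position 28: true

8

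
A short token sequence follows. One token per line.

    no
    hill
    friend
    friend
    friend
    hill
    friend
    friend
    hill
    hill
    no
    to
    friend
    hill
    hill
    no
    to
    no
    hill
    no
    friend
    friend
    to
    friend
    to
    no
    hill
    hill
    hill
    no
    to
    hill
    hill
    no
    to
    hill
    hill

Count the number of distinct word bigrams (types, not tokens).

37 tokens → 36 bigram windows in total.
Repeated bigrams (each contributes count−1 duplicates):
  hill hill: 6
  hill no: 5
  friend friend: 4
  no to: 4
  friend hill: 3
  no hill: 3
  friend to: 2
  hill friend: 2
  … (3 more repeated)
24 duplicate windows → 36 − 24 = 12 distinct.

12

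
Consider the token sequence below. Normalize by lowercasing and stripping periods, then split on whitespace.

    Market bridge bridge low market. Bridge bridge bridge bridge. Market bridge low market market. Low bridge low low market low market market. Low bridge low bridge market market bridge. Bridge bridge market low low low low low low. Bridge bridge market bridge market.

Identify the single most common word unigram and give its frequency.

"bridge", 16 times

Unigram frequencies (highest first):
  bridge: 16
  low: 14
  market: 13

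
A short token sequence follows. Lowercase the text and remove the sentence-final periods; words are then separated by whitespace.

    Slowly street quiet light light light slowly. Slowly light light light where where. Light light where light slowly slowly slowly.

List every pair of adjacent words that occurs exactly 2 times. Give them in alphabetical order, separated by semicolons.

light slowly; light where; where light

Bigram counts meeting the condition (exactly 2 times):
  light slowly: 2
  light where: 2
  where light: 2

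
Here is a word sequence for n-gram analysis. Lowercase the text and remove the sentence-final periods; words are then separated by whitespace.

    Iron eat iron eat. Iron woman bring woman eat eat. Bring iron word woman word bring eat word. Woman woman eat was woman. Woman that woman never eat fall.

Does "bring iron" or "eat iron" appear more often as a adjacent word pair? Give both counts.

"eat iron" (2 vs 1)

"bring iron": 1 occurrence
"eat iron": 2 occurrences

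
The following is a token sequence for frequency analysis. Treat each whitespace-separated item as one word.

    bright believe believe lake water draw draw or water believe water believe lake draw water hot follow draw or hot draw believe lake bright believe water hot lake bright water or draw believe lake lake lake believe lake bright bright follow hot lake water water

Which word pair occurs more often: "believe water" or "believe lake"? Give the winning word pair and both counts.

"believe water": 2 occurrences
"believe lake": 5 occurrences

"believe lake" (5 vs 2)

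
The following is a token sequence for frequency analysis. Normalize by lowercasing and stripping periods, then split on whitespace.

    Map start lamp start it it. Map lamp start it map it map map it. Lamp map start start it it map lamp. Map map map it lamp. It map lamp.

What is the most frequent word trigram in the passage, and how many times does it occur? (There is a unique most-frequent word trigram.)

Trigram frequencies (highest first):
  it map lamp: 3
  lamp start it: 2
  start it it: 2
  it it map: 2
  map map it: 2
  map it lamp: 2
  … (16 more, each ≤ 1)

"it map lamp", 3 times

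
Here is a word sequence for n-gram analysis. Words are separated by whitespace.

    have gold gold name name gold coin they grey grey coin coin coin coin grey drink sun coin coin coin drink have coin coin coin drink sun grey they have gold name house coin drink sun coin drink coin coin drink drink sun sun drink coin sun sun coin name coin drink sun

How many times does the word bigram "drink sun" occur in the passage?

5

Scanning the 52 overlapping bigram windows for "drink sun":
  position 16–17: drink sun
  position 26–27: drink sun
  position 35–36: drink sun
  position 42–43: drink sun
  position 52–53: drink sun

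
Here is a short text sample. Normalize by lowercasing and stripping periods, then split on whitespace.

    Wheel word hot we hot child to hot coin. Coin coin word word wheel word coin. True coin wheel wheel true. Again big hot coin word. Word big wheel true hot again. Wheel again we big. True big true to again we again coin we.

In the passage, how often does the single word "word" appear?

Scanning the 45 tokens for "word":
  position 2: word
  position 12: word
  position 13: word
  position 15: word
  position 26: word
  position 27: word

6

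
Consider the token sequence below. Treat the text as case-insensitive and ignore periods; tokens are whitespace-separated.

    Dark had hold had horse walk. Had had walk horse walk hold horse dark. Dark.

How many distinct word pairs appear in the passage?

13

15 tokens → 14 bigram windows in total.
Repeated bigrams (each contributes count−1 duplicates):
  horse walk: 2
1 duplicate windows → 14 − 1 = 13 distinct.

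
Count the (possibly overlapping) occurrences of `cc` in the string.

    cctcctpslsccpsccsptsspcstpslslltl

Sliding a length-2 window over the 33 characters (32 positions):
  position 1–2: cc
  position 4–5: cc
  position 11–12: cc
  position 15–16: cc

4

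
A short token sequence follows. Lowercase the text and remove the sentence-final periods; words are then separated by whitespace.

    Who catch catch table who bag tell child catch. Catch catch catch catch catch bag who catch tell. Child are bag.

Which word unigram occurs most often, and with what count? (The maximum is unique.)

Unigram frequencies (highest first):
  catch: 9
  who: 3
  bag: 3
  tell: 2
  child: 2
  table: 1
  … (1 more, each ≤ 1)

"catch", 9 times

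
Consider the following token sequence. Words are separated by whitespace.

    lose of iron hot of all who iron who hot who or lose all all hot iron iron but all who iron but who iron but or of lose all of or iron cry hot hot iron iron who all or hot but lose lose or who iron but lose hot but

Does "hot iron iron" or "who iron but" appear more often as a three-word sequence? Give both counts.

"who iron but" (3 vs 2)

"hot iron iron": 2 occurrences
"who iron but": 3 occurrences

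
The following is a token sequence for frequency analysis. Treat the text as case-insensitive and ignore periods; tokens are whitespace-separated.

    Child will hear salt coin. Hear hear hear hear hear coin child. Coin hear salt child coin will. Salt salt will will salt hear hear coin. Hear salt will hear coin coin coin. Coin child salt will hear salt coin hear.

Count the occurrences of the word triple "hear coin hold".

Scanning the 39 overlapping trigram windows for "hear coin hold":
  (none found)

0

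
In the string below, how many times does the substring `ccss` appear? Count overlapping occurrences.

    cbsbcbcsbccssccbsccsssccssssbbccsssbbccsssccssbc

Sliding a length-4 window over the 48 characters (45 positions):
  position 10–13: ccss
  position 18–21: ccss
  position 23–26: ccss
  position 31–34: ccss
  position 38–41: ccss
  position 43–46: ccss

6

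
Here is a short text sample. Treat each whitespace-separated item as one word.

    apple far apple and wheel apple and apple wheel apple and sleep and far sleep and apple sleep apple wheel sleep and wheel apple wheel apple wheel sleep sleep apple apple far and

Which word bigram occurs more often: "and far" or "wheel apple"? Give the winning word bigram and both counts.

"wheel apple" (4 vs 1)

"and far": 1 occurrence
"wheel apple": 4 occurrences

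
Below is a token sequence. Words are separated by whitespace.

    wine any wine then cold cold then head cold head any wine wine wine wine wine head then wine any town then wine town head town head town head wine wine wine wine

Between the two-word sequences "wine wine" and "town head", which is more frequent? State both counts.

"wine wine" (7 vs 3)

"wine wine": 7 occurrences
"town head": 3 occurrences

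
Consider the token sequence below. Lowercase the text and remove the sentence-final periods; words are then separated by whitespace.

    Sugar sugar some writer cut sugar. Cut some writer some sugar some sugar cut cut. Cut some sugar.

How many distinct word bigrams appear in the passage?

18 tokens → 17 bigram windows in total.
Repeated bigrams (each contributes count−1 duplicates):
  some sugar: 3
  cut cut: 2
  cut some: 2
  some writer: 2
  sugar cut: 2
  sugar some: 2
7 duplicate windows → 17 − 7 = 10 distinct.

10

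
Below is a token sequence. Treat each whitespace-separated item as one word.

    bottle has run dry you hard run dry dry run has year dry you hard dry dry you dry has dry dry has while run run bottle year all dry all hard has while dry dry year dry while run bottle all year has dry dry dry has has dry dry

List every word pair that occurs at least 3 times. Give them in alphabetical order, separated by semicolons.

dry dry; dry has; dry you; has dry

Bigram counts meeting the condition (at least 3 times):
  dry dry: 7
  dry has: 3
  dry you: 3
  has dry: 3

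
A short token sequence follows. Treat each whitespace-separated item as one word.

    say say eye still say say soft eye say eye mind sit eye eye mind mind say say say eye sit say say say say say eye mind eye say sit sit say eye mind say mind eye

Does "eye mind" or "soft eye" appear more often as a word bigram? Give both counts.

"eye mind": 4 occurrences
"soft eye": 1 occurrence

"eye mind" (4 vs 1)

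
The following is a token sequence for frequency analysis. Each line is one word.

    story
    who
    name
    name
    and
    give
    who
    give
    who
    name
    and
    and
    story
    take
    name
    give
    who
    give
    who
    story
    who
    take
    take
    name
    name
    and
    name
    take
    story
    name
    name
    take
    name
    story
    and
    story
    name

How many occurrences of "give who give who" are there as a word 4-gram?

Scanning the 34 overlapping 4-gram windows for "give who give who":
  position 6–9: give who give who
  position 16–19: give who give who

2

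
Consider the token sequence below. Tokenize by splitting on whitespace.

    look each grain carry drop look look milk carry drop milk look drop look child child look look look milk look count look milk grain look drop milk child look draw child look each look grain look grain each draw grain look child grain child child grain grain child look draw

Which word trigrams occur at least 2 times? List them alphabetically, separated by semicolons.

child look draw; look look milk

Trigram counts meeting the condition (at least 2 times):
  child look draw: 2
  look look milk: 2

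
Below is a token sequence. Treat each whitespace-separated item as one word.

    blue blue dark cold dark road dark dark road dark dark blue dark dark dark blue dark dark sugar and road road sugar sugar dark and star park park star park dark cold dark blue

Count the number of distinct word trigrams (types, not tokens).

27

35 tokens → 33 trigram windows in total.
Repeated trigrams (each contributes count−1 duplicates):
  blue dark dark: 2
  dark blue dark: 2
  dark cold dark: 2
  dark dark blue: 2
  dark road dark: 2
  road dark dark: 2
6 duplicate windows → 33 − 6 = 27 distinct.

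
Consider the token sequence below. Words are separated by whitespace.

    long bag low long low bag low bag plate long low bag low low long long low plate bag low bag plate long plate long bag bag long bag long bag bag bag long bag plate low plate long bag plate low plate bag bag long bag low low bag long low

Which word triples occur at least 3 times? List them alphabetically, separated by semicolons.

Trigram counts meeting the condition (at least 3 times):
  bag bag long: 3
  bag long bag: 4

bag bag long; bag long bag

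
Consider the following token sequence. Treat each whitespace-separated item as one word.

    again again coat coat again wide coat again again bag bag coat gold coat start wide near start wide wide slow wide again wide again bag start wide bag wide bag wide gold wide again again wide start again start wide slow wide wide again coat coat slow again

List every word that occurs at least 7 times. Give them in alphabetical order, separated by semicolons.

Unigram counts meeting the condition (at least 7 times):
  again: 12
  coat: 7
  wide: 14

again; coat; wide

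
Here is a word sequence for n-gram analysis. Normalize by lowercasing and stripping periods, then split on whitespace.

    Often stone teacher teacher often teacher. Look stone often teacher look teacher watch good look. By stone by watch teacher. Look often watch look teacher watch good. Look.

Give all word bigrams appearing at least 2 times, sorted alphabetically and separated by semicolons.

good look; look teacher; often teacher; teacher look; teacher watch; watch good

Bigram counts meeting the condition (at least 2 times):
  good look: 2
  look teacher: 2
  often teacher: 2
  teacher look: 3
  teacher watch: 2
  watch good: 2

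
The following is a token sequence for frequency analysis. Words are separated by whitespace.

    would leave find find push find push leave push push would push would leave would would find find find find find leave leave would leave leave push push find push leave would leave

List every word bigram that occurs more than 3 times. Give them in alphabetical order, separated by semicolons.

find find; would leave

Bigram counts meeting the condition (more than 3 times):
  find find: 5
  would leave: 4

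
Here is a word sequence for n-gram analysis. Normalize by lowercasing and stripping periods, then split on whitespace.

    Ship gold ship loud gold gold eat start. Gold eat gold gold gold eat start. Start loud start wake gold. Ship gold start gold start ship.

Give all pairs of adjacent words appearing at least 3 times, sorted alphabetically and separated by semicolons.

Bigram counts meeting the condition (at least 3 times):
  gold eat: 3
  gold gold: 3

gold eat; gold gold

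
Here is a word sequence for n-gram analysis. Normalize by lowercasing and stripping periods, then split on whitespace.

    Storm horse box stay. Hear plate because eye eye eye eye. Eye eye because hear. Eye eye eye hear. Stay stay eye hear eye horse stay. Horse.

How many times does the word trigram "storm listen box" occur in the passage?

0

Scanning the 25 overlapping trigram windows for "storm listen box":
  (none found)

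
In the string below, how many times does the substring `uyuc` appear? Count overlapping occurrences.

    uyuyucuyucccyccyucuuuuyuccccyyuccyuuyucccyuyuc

Sliding a length-4 window over the 46 characters (43 positions):
  position 3–6: uyuc
  position 7–10: uyuc
  position 22–25: uyuc
  position 36–39: uyuc
  position 43–46: uyuc

5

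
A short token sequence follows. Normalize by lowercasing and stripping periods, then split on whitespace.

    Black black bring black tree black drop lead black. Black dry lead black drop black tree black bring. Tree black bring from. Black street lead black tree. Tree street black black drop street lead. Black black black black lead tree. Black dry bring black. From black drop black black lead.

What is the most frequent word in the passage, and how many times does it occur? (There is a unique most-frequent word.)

Unigram frequencies (highest first):
  black: 23
  tree: 6
  lead: 6
  bring: 4
  drop: 4
  street: 3
  … (2 more, each ≤ 2)

"black", 23 times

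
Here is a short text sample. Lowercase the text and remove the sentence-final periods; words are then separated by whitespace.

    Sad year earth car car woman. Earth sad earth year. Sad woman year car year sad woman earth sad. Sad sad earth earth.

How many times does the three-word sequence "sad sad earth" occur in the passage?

1

Scanning the 21 overlapping trigram windows for "sad sad earth":
  position 20–22: sad sad earth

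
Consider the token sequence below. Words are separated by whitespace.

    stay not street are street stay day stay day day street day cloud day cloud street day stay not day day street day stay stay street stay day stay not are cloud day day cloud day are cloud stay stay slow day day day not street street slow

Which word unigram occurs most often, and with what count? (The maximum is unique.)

"day", 16 times

Unigram frequencies (highest first):
  day: 16
  stay: 10
  street: 8
  cloud: 5
  not: 4
  are: 3
  … (1 more, each ≤ 2)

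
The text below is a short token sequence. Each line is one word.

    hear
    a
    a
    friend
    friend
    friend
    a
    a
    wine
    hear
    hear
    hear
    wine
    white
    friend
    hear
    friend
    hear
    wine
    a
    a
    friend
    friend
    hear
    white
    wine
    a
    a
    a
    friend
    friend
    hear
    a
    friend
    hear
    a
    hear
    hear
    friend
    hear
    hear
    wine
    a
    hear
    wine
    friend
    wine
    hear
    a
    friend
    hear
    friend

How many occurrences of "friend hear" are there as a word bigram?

Scanning the 51 overlapping bigram windows for "friend hear":
  position 15–16: friend hear
  position 17–18: friend hear
  position 23–24: friend hear
  position 31–32: friend hear
  position 34–35: friend hear
  position 39–40: friend hear
  position 50–51: friend hear

7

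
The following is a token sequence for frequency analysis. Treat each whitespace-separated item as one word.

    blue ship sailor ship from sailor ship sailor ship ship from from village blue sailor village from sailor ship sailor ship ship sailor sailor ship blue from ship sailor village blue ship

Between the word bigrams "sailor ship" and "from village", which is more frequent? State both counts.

"sailor ship": 6 occurrences
"from village": 1 occurrence

"sailor ship" (6 vs 1)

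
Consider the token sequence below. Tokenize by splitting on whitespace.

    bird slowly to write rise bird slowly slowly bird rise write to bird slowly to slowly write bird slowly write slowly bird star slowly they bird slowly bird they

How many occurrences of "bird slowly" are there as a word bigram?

Scanning the 28 overlapping bigram windows for "bird slowly":
  position 1–2: bird slowly
  position 6–7: bird slowly
  position 13–14: bird slowly
  position 18–19: bird slowly
  position 26–27: bird slowly

5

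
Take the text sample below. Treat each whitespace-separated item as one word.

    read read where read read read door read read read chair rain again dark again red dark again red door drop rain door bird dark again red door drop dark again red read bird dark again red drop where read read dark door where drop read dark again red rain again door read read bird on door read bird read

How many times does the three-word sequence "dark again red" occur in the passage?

6

Scanning the 58 overlapping trigram windows for "dark again red":
  position 14–16: dark again red
  position 17–19: dark again red
  position 25–27: dark again red
  position 30–32: dark again red
  position 35–37: dark again red
  position 47–49: dark again red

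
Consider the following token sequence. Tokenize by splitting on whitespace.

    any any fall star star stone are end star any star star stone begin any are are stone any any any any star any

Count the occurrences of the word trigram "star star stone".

Scanning the 22 overlapping trigram windows for "star star stone":
  position 4–6: star star stone
  position 11–13: star star stone

2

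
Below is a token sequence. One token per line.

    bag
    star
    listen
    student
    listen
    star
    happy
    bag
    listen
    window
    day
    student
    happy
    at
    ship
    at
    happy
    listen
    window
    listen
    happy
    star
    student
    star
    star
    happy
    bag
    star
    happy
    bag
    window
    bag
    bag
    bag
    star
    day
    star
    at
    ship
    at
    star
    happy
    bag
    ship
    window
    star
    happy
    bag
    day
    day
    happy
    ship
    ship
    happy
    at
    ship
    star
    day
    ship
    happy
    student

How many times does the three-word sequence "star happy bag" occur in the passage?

5

Scanning the 59 overlapping trigram windows for "star happy bag":
  position 6–8: star happy bag
  position 25–27: star happy bag
  position 28–30: star happy bag
  position 41–43: star happy bag
  position 46–48: star happy bag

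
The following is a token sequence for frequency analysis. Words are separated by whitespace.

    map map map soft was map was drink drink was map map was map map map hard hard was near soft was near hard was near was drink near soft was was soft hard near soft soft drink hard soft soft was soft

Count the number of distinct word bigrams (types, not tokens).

43 tokens → 42 bigram windows in total.
Repeated bigrams (each contributes count−1 duplicates):
  map map: 5
  soft was: 4
  near soft: 3
  was map: 3
  was near: 3
  hard was: 2
  map was: 2
  soft soft: 2
  … (2 more repeated)
18 duplicate windows → 42 − 18 = 24 distinct.

24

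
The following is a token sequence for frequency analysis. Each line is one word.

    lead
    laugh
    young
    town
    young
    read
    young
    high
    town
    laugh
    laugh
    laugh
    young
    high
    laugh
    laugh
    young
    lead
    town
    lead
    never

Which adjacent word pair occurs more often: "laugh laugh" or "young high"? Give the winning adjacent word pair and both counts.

"laugh laugh": 3 occurrences
"young high": 2 occurrences

"laugh laugh" (3 vs 2)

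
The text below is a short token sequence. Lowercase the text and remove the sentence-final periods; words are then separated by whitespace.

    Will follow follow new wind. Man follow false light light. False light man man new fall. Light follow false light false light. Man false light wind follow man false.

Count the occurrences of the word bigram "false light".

5

Scanning the 28 overlapping bigram windows for "false light":
  position 8–9: false light
  position 11–12: false light
  position 19–20: false light
  position 21–22: false light
  position 24–25: false light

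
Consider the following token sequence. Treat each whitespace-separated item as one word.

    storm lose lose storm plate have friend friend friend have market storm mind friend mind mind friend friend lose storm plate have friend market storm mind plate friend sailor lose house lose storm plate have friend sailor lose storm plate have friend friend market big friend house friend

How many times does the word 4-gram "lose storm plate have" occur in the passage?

Scanning the 45 overlapping 4-gram windows for "lose storm plate have":
  position 3–6: lose storm plate have
  position 19–22: lose storm plate have
  position 32–35: lose storm plate have
  position 38–41: lose storm plate have

4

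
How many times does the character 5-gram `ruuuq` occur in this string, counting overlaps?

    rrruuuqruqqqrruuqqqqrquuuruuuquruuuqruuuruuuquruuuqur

5

Sliding a length-5 window over the 53 characters (49 positions):
  position 3–7: ruuuq
  position 26–30: ruuuq
  position 32–36: ruuuq
  position 41–45: ruuuq
  position 47–51: ruuuq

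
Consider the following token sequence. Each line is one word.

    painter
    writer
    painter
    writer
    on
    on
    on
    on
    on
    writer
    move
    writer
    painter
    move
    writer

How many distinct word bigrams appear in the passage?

15 tokens → 14 bigram windows in total.
Repeated bigrams (each contributes count−1 duplicates):
  on on: 4
  move writer: 2
  painter writer: 2
  writer painter: 2
6 duplicate windows → 14 − 6 = 8 distinct.

8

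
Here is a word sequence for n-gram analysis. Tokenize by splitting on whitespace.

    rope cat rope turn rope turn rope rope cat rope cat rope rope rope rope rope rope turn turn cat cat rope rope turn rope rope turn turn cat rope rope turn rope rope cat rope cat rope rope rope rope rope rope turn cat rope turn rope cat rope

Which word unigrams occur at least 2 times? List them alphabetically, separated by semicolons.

Unigram counts meeting the condition (at least 2 times):
  cat: 10
  rope: 30
  turn: 10

cat; rope; turn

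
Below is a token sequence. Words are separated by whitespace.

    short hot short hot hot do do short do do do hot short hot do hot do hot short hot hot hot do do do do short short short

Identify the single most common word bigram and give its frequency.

"do do", 6 times

Bigram frequencies (highest first):
  do do: 6
  short hot: 4
  hot do: 4
  hot short: 3
  hot hot: 3
  do hot: 3
  … (3 more, each ≤ 2)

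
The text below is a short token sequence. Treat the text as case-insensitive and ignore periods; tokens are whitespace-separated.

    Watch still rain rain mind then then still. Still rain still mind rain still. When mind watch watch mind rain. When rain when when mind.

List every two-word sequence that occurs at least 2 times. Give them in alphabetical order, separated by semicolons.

Bigram counts meeting the condition (at least 2 times):
  mind rain: 2
  rain still: 2
  rain when: 2
  still rain: 2
  when mind: 2

mind rain; rain still; rain when; still rain; when mind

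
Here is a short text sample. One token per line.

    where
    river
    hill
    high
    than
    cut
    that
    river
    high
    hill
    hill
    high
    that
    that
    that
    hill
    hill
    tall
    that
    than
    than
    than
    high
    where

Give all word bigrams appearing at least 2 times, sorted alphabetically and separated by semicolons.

Bigram counts meeting the condition (at least 2 times):
  hill high: 2
  hill hill: 2
  than than: 2
  that that: 2

hill high; hill hill; than than; that that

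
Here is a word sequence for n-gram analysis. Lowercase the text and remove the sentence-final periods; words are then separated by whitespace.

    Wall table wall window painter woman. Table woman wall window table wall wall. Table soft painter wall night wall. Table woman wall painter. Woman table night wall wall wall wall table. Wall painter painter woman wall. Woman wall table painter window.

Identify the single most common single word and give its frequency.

"wall", 15 times

Unigram frequencies (highest first):
  wall: 15
  table: 8
  painter: 6
  woman: 6
  window: 3
  night: 2
  … (1 more, each ≤ 1)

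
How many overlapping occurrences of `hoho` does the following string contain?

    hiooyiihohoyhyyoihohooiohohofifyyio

3

Sliding a length-4 window over the 35 characters (32 positions):
  position 8–11: hoho
  position 18–21: hoho
  position 25–28: hoho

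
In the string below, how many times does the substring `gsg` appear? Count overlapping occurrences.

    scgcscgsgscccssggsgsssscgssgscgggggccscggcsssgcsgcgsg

Sliding a length-3 window over the 53 characters (51 positions):
  position 7–9: gsg
  position 17–19: gsg
  position 51–53: gsg

3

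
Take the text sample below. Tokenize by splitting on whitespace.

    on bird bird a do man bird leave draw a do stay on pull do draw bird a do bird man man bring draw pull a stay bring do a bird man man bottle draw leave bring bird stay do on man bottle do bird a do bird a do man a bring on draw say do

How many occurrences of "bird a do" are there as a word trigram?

4

Scanning the 55 overlapping trigram windows for "bird a do":
  position 3–5: bird a do
  position 17–19: bird a do
  position 45–47: bird a do
  position 48–50: bird a do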